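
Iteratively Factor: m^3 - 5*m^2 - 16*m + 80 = (m - 5)*(m^2 - 16) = (m - 5)*(m - 4)*(m + 4)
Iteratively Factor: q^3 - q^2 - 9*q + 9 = (q + 3)*(q^2 - 4*q + 3) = (q - 1)*(q + 3)*(q - 3)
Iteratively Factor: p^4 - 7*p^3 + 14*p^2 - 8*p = (p - 4)*(p^3 - 3*p^2 + 2*p) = (p - 4)*(p - 2)*(p^2 - p) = (p - 4)*(p - 2)*(p - 1)*(p)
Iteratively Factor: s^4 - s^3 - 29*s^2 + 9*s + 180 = (s - 5)*(s^3 + 4*s^2 - 9*s - 36) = (s - 5)*(s + 4)*(s^2 - 9) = (s - 5)*(s - 3)*(s + 4)*(s + 3)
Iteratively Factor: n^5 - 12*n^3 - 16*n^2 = (n + 2)*(n^4 - 2*n^3 - 8*n^2) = (n - 4)*(n + 2)*(n^3 + 2*n^2) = (n - 4)*(n + 2)^2*(n^2) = n*(n - 4)*(n + 2)^2*(n)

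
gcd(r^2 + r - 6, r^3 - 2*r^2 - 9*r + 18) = r^2 + r - 6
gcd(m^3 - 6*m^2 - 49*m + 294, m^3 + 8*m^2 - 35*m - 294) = m^2 + m - 42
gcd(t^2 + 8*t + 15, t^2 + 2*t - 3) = t + 3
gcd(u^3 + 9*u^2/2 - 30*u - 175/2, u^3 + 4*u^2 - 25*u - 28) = u + 7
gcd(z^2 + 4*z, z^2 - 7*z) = z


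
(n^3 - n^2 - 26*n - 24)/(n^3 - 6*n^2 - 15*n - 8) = (n^2 - 2*n - 24)/(n^2 - 7*n - 8)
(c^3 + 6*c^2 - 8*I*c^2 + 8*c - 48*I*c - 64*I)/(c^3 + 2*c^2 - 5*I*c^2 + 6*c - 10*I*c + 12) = (c^2 + c*(4 - 8*I) - 32*I)/(c^2 - 5*I*c + 6)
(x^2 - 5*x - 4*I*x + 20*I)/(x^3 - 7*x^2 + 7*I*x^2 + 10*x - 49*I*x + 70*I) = (x - 4*I)/(x^2 + x*(-2 + 7*I) - 14*I)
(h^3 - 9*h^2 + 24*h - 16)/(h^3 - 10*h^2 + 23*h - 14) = (h^2 - 8*h + 16)/(h^2 - 9*h + 14)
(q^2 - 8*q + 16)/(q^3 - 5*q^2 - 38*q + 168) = (q - 4)/(q^2 - q - 42)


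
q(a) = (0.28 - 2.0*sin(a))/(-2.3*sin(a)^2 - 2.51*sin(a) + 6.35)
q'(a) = (0.28 - 2.0*sin(a))*(4.6*sin(a)*cos(a) + 2.51*cos(a))/(-2.3*sin(a)^2 - 2.51*sin(a) + 6.35)^2 - 2.0*cos(a)/(-2.3*sin(a)^2 - 2.51*sin(a) + 6.35)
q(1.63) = -1.11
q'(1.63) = 0.38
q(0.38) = -0.09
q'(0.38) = -0.43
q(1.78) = -0.99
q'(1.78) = 1.10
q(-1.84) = 0.33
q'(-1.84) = 0.11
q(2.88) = -0.04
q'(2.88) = 0.38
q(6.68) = -0.10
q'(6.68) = -0.44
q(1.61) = -1.11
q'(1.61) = 0.25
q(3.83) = 0.22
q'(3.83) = 0.23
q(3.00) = 0.00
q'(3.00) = 0.33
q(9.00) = -0.11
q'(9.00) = 0.46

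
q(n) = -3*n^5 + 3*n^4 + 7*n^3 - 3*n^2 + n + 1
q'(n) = -15*n^4 + 12*n^3 + 21*n^2 - 6*n + 1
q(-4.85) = 8837.55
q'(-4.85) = -9144.56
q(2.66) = -135.14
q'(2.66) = -391.48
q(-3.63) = 2034.74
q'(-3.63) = -2878.95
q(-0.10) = 0.86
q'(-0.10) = 1.80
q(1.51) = 11.82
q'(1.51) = 3.15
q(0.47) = 1.61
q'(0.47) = 3.33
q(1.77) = 9.52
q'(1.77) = -24.51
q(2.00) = -1.00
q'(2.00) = -71.00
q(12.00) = -672611.00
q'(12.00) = -287351.00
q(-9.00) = 191476.00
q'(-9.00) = -105407.00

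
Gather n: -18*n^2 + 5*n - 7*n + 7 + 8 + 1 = -18*n^2 - 2*n + 16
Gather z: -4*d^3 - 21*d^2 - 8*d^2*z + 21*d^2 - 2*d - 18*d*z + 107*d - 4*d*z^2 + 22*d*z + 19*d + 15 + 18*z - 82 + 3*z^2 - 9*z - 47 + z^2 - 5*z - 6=-4*d^3 + 124*d + z^2*(4 - 4*d) + z*(-8*d^2 + 4*d + 4) - 120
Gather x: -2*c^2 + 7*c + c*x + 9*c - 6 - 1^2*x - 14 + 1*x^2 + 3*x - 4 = -2*c^2 + 16*c + x^2 + x*(c + 2) - 24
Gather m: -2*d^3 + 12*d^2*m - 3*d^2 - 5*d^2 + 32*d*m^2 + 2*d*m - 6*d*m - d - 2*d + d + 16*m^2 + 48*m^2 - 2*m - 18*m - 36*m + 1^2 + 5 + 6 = -2*d^3 - 8*d^2 - 2*d + m^2*(32*d + 64) + m*(12*d^2 - 4*d - 56) + 12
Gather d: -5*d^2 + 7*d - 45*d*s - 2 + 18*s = -5*d^2 + d*(7 - 45*s) + 18*s - 2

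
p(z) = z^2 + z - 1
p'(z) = 2*z + 1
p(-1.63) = 0.03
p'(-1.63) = -2.26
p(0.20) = -0.76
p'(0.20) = 1.40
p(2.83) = 9.84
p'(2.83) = 6.66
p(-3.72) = 9.12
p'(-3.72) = -6.44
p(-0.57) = -1.25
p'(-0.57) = -0.14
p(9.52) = 99.15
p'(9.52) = 20.04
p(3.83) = 17.50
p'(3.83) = 8.66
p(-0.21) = -1.17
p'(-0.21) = 0.58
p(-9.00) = 71.00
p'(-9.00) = -17.00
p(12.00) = 155.00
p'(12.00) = 25.00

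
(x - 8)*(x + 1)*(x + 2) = x^3 - 5*x^2 - 22*x - 16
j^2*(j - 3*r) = j^3 - 3*j^2*r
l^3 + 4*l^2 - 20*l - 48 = (l - 4)*(l + 2)*(l + 6)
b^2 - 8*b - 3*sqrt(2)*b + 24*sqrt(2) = (b - 8)*(b - 3*sqrt(2))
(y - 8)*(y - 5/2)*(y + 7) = y^3 - 7*y^2/2 - 107*y/2 + 140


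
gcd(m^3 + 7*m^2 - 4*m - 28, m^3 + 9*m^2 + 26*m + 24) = m + 2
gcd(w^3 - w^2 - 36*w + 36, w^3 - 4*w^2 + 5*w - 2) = w - 1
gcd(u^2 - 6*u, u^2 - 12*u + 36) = u - 6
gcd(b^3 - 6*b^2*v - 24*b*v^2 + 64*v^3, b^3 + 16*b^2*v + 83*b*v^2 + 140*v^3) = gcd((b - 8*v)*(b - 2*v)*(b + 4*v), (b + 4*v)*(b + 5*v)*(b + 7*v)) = b + 4*v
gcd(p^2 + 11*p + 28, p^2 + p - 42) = p + 7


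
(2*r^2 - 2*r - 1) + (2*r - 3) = 2*r^2 - 4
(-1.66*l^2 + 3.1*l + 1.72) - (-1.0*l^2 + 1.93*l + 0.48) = -0.66*l^2 + 1.17*l + 1.24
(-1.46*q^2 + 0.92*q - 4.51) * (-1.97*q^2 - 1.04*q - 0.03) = 2.8762*q^4 - 0.294*q^3 + 7.9717*q^2 + 4.6628*q + 0.1353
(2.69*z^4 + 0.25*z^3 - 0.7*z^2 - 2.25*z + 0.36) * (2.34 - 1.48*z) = -3.9812*z^5 + 5.9246*z^4 + 1.621*z^3 + 1.692*z^2 - 5.7978*z + 0.8424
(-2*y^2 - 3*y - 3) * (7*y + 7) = -14*y^3 - 35*y^2 - 42*y - 21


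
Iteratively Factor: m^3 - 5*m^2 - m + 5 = (m - 5)*(m^2 - 1) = (m - 5)*(m - 1)*(m + 1)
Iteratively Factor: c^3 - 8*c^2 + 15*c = (c - 3)*(c^2 - 5*c) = c*(c - 3)*(c - 5)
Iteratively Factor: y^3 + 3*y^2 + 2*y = (y + 1)*(y^2 + 2*y) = (y + 1)*(y + 2)*(y)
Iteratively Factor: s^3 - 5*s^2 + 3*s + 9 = (s - 3)*(s^2 - 2*s - 3) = (s - 3)^2*(s + 1)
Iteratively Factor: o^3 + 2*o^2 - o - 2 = (o - 1)*(o^2 + 3*o + 2) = (o - 1)*(o + 2)*(o + 1)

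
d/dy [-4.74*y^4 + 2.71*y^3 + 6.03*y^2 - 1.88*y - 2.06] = -18.96*y^3 + 8.13*y^2 + 12.06*y - 1.88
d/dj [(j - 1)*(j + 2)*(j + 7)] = 3*j^2 + 16*j + 5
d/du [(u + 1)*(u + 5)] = 2*u + 6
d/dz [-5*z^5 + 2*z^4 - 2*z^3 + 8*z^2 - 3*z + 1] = -25*z^4 + 8*z^3 - 6*z^2 + 16*z - 3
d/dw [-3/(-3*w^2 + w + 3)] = 3*(1 - 6*w)/(-3*w^2 + w + 3)^2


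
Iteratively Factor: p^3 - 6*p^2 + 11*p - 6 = (p - 2)*(p^2 - 4*p + 3) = (p - 2)*(p - 1)*(p - 3)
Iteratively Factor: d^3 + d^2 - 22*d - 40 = (d + 2)*(d^2 - d - 20) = (d - 5)*(d + 2)*(d + 4)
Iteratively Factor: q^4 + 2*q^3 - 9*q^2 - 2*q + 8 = (q - 2)*(q^3 + 4*q^2 - q - 4) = (q - 2)*(q + 1)*(q^2 + 3*q - 4) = (q - 2)*(q - 1)*(q + 1)*(q + 4)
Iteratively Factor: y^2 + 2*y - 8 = (y + 4)*(y - 2)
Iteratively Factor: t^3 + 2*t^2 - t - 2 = (t - 1)*(t^2 + 3*t + 2) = (t - 1)*(t + 1)*(t + 2)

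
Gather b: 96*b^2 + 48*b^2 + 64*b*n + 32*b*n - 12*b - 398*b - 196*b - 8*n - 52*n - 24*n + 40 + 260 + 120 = 144*b^2 + b*(96*n - 606) - 84*n + 420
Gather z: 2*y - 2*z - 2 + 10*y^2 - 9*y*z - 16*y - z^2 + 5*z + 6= 10*y^2 - 14*y - z^2 + z*(3 - 9*y) + 4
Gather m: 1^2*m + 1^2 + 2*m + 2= 3*m + 3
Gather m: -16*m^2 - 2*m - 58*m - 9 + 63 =-16*m^2 - 60*m + 54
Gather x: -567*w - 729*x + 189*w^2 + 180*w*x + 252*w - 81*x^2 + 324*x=189*w^2 - 315*w - 81*x^2 + x*(180*w - 405)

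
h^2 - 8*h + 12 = (h - 6)*(h - 2)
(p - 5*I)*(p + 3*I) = p^2 - 2*I*p + 15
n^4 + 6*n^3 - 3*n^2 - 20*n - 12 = (n - 2)*(n + 1)^2*(n + 6)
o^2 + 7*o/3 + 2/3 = (o + 1/3)*(o + 2)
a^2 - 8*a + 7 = (a - 7)*(a - 1)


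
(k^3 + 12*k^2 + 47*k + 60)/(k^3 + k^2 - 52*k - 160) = (k + 3)/(k - 8)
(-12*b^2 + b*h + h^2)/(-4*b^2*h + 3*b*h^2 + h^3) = (3*b - h)/(h*(b - h))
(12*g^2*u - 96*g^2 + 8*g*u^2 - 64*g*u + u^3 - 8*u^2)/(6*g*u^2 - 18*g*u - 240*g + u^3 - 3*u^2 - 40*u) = (2*g + u)/(u + 5)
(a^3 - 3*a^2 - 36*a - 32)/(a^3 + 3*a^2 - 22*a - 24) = (a^2 - 4*a - 32)/(a^2 + 2*a - 24)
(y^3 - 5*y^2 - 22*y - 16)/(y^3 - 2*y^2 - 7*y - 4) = (y^2 - 6*y - 16)/(y^2 - 3*y - 4)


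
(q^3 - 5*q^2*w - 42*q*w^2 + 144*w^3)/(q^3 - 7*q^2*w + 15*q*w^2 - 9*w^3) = (q^2 - 2*q*w - 48*w^2)/(q^2 - 4*q*w + 3*w^2)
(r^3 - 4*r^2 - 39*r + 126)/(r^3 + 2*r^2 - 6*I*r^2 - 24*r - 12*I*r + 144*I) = (r^2 - 10*r + 21)/(r^2 + r*(-4 - 6*I) + 24*I)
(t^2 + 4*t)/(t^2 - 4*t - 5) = t*(t + 4)/(t^2 - 4*t - 5)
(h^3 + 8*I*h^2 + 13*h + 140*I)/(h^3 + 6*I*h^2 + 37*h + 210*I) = (h - 4*I)/(h - 6*I)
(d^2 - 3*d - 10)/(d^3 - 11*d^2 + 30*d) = (d + 2)/(d*(d - 6))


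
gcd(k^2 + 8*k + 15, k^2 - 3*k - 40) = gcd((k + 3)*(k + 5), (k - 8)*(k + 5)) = k + 5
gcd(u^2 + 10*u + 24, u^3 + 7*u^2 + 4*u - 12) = u + 6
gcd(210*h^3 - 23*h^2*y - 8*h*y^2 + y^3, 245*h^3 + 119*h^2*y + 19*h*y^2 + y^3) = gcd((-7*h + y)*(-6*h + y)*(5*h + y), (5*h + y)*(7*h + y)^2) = 5*h + y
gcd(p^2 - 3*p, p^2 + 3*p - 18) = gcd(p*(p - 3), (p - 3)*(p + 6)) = p - 3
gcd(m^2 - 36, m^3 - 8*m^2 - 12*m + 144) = m - 6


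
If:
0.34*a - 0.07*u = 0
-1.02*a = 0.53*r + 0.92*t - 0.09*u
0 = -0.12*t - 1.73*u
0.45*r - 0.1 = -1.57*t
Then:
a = -0.00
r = -0.22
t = 0.13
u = -0.01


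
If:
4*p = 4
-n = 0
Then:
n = 0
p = 1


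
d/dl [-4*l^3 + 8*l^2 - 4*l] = -12*l^2 + 16*l - 4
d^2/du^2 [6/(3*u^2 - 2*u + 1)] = 12*(-9*u^2 + 6*u + 4*(3*u - 1)^2 - 3)/(3*u^2 - 2*u + 1)^3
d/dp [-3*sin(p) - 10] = -3*cos(p)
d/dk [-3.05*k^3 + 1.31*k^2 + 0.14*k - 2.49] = -9.15*k^2 + 2.62*k + 0.14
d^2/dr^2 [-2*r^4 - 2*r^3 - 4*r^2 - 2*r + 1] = -24*r^2 - 12*r - 8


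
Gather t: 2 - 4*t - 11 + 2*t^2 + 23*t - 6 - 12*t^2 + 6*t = -10*t^2 + 25*t - 15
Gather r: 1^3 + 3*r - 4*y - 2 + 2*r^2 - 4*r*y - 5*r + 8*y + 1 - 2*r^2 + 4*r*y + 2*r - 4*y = 0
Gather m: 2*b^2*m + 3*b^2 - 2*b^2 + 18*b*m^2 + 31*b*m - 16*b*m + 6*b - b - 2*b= b^2 + 18*b*m^2 + 3*b + m*(2*b^2 + 15*b)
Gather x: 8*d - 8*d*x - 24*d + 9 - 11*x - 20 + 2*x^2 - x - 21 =-16*d + 2*x^2 + x*(-8*d - 12) - 32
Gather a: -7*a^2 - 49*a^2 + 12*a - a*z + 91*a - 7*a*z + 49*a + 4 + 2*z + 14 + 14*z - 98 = -56*a^2 + a*(152 - 8*z) + 16*z - 80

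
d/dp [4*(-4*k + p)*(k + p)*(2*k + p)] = -40*k^2 - 8*k*p + 12*p^2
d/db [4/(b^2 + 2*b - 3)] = 8*(-b - 1)/(b^2 + 2*b - 3)^2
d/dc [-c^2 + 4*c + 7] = 4 - 2*c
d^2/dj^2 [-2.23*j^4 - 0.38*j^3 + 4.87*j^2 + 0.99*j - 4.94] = -26.76*j^2 - 2.28*j + 9.74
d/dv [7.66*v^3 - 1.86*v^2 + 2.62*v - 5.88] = 22.98*v^2 - 3.72*v + 2.62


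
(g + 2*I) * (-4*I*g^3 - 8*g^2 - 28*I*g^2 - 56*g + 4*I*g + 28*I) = -4*I*g^4 - 28*I*g^3 - 12*I*g^2 - 8*g - 84*I*g - 56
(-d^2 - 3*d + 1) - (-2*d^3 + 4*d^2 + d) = 2*d^3 - 5*d^2 - 4*d + 1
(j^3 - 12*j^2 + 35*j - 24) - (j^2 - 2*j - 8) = j^3 - 13*j^2 + 37*j - 16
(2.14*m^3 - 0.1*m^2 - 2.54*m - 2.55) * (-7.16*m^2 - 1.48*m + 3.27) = -15.3224*m^5 - 2.4512*m^4 + 25.3322*m^3 + 21.6902*m^2 - 4.5318*m - 8.3385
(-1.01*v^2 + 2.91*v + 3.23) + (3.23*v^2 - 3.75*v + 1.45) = 2.22*v^2 - 0.84*v + 4.68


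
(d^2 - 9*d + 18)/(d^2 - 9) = (d - 6)/(d + 3)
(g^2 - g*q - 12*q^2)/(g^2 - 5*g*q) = (g^2 - g*q - 12*q^2)/(g*(g - 5*q))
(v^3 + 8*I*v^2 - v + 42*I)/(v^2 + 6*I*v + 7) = (v^2 + I*v + 6)/(v - I)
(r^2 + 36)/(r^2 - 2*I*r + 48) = (r - 6*I)/(r - 8*I)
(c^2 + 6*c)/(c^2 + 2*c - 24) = c/(c - 4)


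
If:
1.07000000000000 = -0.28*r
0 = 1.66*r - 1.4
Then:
No Solution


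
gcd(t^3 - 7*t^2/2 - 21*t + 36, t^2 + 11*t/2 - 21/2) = t - 3/2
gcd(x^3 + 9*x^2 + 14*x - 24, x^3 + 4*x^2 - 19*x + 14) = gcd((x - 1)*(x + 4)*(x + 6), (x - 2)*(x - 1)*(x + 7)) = x - 1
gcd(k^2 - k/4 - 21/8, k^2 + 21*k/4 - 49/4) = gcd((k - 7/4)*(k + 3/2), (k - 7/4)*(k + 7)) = k - 7/4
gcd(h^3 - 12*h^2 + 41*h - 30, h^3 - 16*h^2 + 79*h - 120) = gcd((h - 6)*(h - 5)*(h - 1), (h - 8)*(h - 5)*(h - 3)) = h - 5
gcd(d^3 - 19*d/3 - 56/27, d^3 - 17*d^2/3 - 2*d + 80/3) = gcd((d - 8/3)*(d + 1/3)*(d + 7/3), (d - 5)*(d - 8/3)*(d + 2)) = d - 8/3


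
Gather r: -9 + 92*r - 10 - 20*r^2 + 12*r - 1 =-20*r^2 + 104*r - 20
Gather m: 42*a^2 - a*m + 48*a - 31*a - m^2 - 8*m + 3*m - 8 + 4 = 42*a^2 + 17*a - m^2 + m*(-a - 5) - 4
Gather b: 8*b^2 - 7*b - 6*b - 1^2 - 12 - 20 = 8*b^2 - 13*b - 33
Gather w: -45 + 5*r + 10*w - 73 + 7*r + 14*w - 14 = 12*r + 24*w - 132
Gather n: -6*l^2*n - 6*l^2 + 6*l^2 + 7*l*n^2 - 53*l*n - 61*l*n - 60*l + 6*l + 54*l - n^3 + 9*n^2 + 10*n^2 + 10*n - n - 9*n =-n^3 + n^2*(7*l + 19) + n*(-6*l^2 - 114*l)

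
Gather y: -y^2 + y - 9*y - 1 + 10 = -y^2 - 8*y + 9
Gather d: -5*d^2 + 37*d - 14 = -5*d^2 + 37*d - 14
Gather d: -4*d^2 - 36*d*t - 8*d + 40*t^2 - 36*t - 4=-4*d^2 + d*(-36*t - 8) + 40*t^2 - 36*t - 4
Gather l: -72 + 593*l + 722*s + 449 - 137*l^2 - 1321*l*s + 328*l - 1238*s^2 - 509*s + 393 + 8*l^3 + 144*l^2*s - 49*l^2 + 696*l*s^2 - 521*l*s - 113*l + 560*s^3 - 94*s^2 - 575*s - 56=8*l^3 + l^2*(144*s - 186) + l*(696*s^2 - 1842*s + 808) + 560*s^3 - 1332*s^2 - 362*s + 714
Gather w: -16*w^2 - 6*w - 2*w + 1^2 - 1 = -16*w^2 - 8*w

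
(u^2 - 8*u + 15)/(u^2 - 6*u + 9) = (u - 5)/(u - 3)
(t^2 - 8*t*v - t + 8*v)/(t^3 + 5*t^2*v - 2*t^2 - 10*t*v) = (t^2 - 8*t*v - t + 8*v)/(t*(t^2 + 5*t*v - 2*t - 10*v))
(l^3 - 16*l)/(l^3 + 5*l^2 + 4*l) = (l - 4)/(l + 1)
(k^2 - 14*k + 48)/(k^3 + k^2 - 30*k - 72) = (k - 8)/(k^2 + 7*k + 12)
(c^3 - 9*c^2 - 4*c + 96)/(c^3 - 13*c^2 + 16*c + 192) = (c - 4)/(c - 8)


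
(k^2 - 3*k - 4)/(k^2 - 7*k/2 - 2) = 2*(k + 1)/(2*k + 1)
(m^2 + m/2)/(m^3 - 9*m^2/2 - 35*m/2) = (2*m + 1)/(2*m^2 - 9*m - 35)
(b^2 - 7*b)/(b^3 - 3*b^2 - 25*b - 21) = b/(b^2 + 4*b + 3)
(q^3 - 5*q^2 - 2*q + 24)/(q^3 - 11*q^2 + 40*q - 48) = (q + 2)/(q - 4)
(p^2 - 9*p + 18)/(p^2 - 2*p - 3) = (p - 6)/(p + 1)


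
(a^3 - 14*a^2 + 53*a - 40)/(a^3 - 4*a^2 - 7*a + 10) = (a - 8)/(a + 2)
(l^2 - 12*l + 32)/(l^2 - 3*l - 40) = (l - 4)/(l + 5)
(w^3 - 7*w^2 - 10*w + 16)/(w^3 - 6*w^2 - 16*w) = (w - 1)/w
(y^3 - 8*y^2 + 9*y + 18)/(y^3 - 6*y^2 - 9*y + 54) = (y + 1)/(y + 3)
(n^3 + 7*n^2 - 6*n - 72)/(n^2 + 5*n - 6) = (n^2 + n - 12)/(n - 1)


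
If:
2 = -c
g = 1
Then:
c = -2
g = 1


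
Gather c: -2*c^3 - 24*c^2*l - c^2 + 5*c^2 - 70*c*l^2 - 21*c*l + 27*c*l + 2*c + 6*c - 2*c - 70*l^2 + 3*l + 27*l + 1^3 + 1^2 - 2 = -2*c^3 + c^2*(4 - 24*l) + c*(-70*l^2 + 6*l + 6) - 70*l^2 + 30*l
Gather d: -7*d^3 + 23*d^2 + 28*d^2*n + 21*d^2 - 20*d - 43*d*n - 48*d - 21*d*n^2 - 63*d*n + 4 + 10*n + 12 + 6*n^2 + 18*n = -7*d^3 + d^2*(28*n + 44) + d*(-21*n^2 - 106*n - 68) + 6*n^2 + 28*n + 16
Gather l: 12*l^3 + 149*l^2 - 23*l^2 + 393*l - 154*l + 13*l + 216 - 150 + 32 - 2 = 12*l^3 + 126*l^2 + 252*l + 96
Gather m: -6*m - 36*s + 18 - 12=-6*m - 36*s + 6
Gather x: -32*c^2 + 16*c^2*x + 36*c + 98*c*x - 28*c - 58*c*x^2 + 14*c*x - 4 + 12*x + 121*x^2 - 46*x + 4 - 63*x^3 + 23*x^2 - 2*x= -32*c^2 + 8*c - 63*x^3 + x^2*(144 - 58*c) + x*(16*c^2 + 112*c - 36)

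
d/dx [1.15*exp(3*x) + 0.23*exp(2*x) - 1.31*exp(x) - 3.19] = (3.45*exp(2*x) + 0.46*exp(x) - 1.31)*exp(x)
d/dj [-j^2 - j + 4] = -2*j - 1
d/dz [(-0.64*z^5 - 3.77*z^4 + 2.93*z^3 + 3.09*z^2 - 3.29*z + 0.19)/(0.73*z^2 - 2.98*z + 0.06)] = (-1.4016*z^6 + 2.1246*z^5 + 35.6507*z^4 - 18.3676*z^3 - 6.2791*z^2 + 0.093399999999999*z + 0.3688)/(0.5329*z^4 - 4.3508*z^3 + 8.968*z^2 - 0.3576*z + 0.0036)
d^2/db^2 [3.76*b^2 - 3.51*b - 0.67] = 7.52000000000000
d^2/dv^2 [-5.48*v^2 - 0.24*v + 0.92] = -10.9600000000000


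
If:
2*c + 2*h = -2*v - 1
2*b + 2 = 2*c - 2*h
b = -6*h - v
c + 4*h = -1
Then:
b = -31/8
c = -5/2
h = 3/8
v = 13/8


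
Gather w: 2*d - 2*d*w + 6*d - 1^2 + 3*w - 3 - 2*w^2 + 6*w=8*d - 2*w^2 + w*(9 - 2*d) - 4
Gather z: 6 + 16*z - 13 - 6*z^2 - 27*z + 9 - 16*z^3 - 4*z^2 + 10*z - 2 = -16*z^3 - 10*z^2 - z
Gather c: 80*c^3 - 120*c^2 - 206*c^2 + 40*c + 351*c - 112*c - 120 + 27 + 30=80*c^3 - 326*c^2 + 279*c - 63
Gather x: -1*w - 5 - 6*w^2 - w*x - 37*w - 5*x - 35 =-6*w^2 - 38*w + x*(-w - 5) - 40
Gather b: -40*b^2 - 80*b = -40*b^2 - 80*b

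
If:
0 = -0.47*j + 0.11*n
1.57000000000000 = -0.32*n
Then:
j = -1.15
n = -4.91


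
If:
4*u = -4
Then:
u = -1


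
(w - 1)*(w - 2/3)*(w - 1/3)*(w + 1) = w^4 - w^3 - 7*w^2/9 + w - 2/9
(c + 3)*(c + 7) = c^2 + 10*c + 21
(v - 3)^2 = v^2 - 6*v + 9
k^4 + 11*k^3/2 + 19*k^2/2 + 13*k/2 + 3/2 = (k + 1/2)*(k + 1)^2*(k + 3)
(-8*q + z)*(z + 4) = -8*q*z - 32*q + z^2 + 4*z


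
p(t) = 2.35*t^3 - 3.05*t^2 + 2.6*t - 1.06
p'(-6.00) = 293.00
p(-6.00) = -634.06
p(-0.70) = -5.18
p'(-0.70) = 10.32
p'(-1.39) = 24.70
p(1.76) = 6.88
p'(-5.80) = 275.14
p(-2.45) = -60.30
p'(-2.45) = 59.86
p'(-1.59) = 30.12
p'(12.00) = 944.60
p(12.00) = 3651.74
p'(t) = 7.05*t^2 - 6.1*t + 2.6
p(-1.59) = -22.35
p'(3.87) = 84.58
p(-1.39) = -16.88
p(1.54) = 4.29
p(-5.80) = -577.26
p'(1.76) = 13.70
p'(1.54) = 9.93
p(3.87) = 99.53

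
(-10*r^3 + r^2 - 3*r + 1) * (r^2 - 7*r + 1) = -10*r^5 + 71*r^4 - 20*r^3 + 23*r^2 - 10*r + 1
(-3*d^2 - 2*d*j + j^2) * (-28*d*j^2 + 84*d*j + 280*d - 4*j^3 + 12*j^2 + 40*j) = 84*d^3*j^2 - 252*d^3*j - 840*d^3 + 68*d^2*j^3 - 204*d^2*j^2 - 680*d^2*j - 20*d*j^4 + 60*d*j^3 + 200*d*j^2 - 4*j^5 + 12*j^4 + 40*j^3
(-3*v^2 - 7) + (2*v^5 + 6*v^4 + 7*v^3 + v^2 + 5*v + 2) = 2*v^5 + 6*v^4 + 7*v^3 - 2*v^2 + 5*v - 5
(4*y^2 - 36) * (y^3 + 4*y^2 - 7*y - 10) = 4*y^5 + 16*y^4 - 64*y^3 - 184*y^2 + 252*y + 360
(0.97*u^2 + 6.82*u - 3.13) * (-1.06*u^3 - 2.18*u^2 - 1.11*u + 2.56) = -1.0282*u^5 - 9.3438*u^4 - 12.6265*u^3 + 1.7364*u^2 + 20.9335*u - 8.0128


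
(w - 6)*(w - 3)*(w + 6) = w^3 - 3*w^2 - 36*w + 108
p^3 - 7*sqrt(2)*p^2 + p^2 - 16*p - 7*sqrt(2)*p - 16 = (p + 1)*(p - 8*sqrt(2))*(p + sqrt(2))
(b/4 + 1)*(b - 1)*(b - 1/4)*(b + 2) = b^4/4 + 19*b^3/16 + 3*b^2/16 - 17*b/8 + 1/2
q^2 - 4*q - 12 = (q - 6)*(q + 2)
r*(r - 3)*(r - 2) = r^3 - 5*r^2 + 6*r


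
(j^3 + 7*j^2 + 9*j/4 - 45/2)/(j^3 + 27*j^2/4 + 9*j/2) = (4*j^2 + 4*j - 15)/(j*(4*j + 3))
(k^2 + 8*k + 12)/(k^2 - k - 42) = (k + 2)/(k - 7)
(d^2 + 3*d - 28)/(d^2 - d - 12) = (d + 7)/(d + 3)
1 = 1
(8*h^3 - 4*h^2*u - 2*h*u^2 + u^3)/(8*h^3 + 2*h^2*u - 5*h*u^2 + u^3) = (-4*h^2 + u^2)/(-4*h^2 - 3*h*u + u^2)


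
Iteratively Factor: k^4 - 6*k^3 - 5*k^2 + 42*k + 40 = (k + 2)*(k^3 - 8*k^2 + 11*k + 20) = (k - 4)*(k + 2)*(k^2 - 4*k - 5) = (k - 5)*(k - 4)*(k + 2)*(k + 1)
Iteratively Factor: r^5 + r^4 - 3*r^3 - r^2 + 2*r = (r - 1)*(r^4 + 2*r^3 - r^2 - 2*r) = (r - 1)*(r + 1)*(r^3 + r^2 - 2*r) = r*(r - 1)*(r + 1)*(r^2 + r - 2) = r*(r - 1)^2*(r + 1)*(r + 2)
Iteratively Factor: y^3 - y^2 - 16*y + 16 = (y - 1)*(y^2 - 16) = (y - 4)*(y - 1)*(y + 4)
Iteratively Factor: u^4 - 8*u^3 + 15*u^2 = (u - 5)*(u^3 - 3*u^2) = (u - 5)*(u - 3)*(u^2) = u*(u - 5)*(u - 3)*(u)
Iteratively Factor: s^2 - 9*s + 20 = (s - 5)*(s - 4)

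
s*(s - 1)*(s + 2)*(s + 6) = s^4 + 7*s^3 + 4*s^2 - 12*s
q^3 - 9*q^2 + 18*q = q*(q - 6)*(q - 3)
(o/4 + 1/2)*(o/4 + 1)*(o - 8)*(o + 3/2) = o^4/16 - o^3/32 - 43*o^2/16 - 31*o/4 - 6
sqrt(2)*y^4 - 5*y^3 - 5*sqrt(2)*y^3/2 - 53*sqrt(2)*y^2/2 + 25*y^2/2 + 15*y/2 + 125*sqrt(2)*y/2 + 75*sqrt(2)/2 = (y - 3)*(y - 5*sqrt(2))*(y + 5*sqrt(2)/2)*(sqrt(2)*y + sqrt(2)/2)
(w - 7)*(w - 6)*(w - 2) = w^3 - 15*w^2 + 68*w - 84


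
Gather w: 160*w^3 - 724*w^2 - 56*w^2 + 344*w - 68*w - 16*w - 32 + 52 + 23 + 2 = 160*w^3 - 780*w^2 + 260*w + 45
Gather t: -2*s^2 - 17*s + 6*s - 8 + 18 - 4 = -2*s^2 - 11*s + 6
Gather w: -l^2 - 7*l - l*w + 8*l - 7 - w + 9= -l^2 + l + w*(-l - 1) + 2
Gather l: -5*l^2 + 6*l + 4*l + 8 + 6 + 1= -5*l^2 + 10*l + 15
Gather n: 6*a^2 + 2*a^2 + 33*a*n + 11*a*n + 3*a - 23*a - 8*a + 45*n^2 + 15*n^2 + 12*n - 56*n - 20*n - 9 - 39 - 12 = 8*a^2 - 28*a + 60*n^2 + n*(44*a - 64) - 60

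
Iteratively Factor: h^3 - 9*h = (h + 3)*(h^2 - 3*h) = h*(h + 3)*(h - 3)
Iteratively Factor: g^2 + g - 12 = (g - 3)*(g + 4)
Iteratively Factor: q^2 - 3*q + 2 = (q - 1)*(q - 2)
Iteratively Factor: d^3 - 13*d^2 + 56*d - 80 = (d - 5)*(d^2 - 8*d + 16) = (d - 5)*(d - 4)*(d - 4)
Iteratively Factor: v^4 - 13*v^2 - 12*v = (v)*(v^3 - 13*v - 12) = v*(v - 4)*(v^2 + 4*v + 3) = v*(v - 4)*(v + 1)*(v + 3)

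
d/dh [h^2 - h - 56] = 2*h - 1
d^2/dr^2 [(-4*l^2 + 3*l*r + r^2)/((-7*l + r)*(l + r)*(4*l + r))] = 2*(-85*l^3 + 39*l^2*r - 3*l*r^2 + r^3)/(-343*l^6 - 882*l^5*r - 609*l^4*r^2 + 36*l^3*r^3 + 87*l^2*r^4 - 18*l*r^5 + r^6)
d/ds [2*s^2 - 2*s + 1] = 4*s - 2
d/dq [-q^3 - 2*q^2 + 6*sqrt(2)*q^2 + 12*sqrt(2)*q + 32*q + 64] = -3*q^2 - 4*q + 12*sqrt(2)*q + 12*sqrt(2) + 32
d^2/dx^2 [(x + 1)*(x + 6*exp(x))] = 6*x*exp(x) + 18*exp(x) + 2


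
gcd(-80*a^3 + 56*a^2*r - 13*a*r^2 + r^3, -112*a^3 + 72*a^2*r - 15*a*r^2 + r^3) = 16*a^2 - 8*a*r + r^2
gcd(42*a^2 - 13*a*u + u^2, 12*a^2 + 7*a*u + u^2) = 1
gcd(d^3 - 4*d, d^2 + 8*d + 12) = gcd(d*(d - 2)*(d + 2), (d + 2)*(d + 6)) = d + 2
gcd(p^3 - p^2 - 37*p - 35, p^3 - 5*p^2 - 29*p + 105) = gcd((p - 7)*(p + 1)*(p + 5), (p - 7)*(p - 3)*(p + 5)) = p^2 - 2*p - 35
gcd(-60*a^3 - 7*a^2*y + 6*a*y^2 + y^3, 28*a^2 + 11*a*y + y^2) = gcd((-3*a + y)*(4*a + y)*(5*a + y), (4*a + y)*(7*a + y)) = 4*a + y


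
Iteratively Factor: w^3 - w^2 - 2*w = (w - 2)*(w^2 + w) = (w - 2)*(w + 1)*(w)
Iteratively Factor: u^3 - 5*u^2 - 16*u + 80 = (u + 4)*(u^2 - 9*u + 20) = (u - 5)*(u + 4)*(u - 4)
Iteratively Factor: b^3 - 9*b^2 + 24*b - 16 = (b - 4)*(b^2 - 5*b + 4) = (b - 4)*(b - 1)*(b - 4)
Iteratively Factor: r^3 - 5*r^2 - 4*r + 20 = (r + 2)*(r^2 - 7*r + 10) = (r - 2)*(r + 2)*(r - 5)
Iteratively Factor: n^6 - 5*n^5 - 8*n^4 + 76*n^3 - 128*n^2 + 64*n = (n - 4)*(n^5 - n^4 - 12*n^3 + 28*n^2 - 16*n) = n*(n - 4)*(n^4 - n^3 - 12*n^2 + 28*n - 16) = n*(n - 4)*(n - 1)*(n^3 - 12*n + 16) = n*(n - 4)*(n - 2)*(n - 1)*(n^2 + 2*n - 8) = n*(n - 4)*(n - 2)^2*(n - 1)*(n + 4)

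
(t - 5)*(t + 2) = t^2 - 3*t - 10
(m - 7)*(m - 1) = m^2 - 8*m + 7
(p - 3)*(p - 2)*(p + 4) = p^3 - p^2 - 14*p + 24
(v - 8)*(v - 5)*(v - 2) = v^3 - 15*v^2 + 66*v - 80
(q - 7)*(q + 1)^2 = q^3 - 5*q^2 - 13*q - 7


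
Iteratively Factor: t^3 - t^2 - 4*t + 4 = (t - 2)*(t^2 + t - 2) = (t - 2)*(t - 1)*(t + 2)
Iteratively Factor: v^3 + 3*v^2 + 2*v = (v + 2)*(v^2 + v) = v*(v + 2)*(v + 1)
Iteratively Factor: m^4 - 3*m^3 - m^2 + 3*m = (m)*(m^3 - 3*m^2 - m + 3) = m*(m + 1)*(m^2 - 4*m + 3) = m*(m - 1)*(m + 1)*(m - 3)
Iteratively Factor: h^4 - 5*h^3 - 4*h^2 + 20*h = (h - 2)*(h^3 - 3*h^2 - 10*h) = h*(h - 2)*(h^2 - 3*h - 10) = h*(h - 5)*(h - 2)*(h + 2)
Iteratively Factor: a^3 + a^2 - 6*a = (a - 2)*(a^2 + 3*a) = (a - 2)*(a + 3)*(a)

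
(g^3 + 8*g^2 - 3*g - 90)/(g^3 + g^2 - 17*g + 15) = (g + 6)/(g - 1)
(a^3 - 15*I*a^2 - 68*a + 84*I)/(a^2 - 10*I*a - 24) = (a^2 - 9*I*a - 14)/(a - 4*I)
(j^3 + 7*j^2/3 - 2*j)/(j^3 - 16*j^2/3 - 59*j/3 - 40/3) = j*(-3*j^2 - 7*j + 6)/(-3*j^3 + 16*j^2 + 59*j + 40)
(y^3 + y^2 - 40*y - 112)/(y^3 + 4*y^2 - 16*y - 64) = (y - 7)/(y - 4)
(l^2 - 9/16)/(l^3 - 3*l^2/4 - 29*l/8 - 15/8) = (4*l - 3)/(2*(2*l^2 - 3*l - 5))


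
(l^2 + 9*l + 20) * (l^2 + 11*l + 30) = l^4 + 20*l^3 + 149*l^2 + 490*l + 600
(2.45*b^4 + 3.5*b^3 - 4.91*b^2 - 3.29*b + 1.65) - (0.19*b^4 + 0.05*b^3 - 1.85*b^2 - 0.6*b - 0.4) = 2.26*b^4 + 3.45*b^3 - 3.06*b^2 - 2.69*b + 2.05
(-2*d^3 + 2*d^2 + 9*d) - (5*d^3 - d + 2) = -7*d^3 + 2*d^2 + 10*d - 2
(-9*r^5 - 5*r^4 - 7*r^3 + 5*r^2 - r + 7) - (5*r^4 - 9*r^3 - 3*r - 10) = -9*r^5 - 10*r^4 + 2*r^3 + 5*r^2 + 2*r + 17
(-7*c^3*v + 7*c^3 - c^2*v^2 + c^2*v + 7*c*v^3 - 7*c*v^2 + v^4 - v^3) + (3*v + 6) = -7*c^3*v + 7*c^3 - c^2*v^2 + c^2*v + 7*c*v^3 - 7*c*v^2 + v^4 - v^3 + 3*v + 6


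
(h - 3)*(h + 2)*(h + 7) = h^3 + 6*h^2 - 13*h - 42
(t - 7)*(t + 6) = t^2 - t - 42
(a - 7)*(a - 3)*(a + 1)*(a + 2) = a^4 - 7*a^3 - 7*a^2 + 43*a + 42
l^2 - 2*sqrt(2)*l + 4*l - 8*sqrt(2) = (l + 4)*(l - 2*sqrt(2))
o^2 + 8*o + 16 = (o + 4)^2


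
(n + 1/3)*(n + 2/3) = n^2 + n + 2/9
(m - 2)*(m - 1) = m^2 - 3*m + 2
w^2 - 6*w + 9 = (w - 3)^2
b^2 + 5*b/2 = b*(b + 5/2)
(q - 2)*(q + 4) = q^2 + 2*q - 8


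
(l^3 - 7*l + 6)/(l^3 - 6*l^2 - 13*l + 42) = (l - 1)/(l - 7)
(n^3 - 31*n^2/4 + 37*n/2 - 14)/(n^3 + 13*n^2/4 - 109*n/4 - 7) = (4*n^2 - 15*n + 14)/(4*n^2 + 29*n + 7)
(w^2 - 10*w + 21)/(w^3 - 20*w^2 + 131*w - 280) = (w - 3)/(w^2 - 13*w + 40)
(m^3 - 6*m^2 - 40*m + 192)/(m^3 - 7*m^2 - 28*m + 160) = (m + 6)/(m + 5)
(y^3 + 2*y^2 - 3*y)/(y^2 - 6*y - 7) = y*(-y^2 - 2*y + 3)/(-y^2 + 6*y + 7)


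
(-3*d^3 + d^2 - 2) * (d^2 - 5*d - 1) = -3*d^5 + 16*d^4 - 2*d^3 - 3*d^2 + 10*d + 2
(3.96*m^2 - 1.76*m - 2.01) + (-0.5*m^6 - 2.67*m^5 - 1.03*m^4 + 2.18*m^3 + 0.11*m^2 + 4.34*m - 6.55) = -0.5*m^6 - 2.67*m^5 - 1.03*m^4 + 2.18*m^3 + 4.07*m^2 + 2.58*m - 8.56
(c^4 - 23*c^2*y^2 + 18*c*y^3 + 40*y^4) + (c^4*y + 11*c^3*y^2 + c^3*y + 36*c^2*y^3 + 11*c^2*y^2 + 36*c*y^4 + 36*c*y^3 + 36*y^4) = c^4*y + c^4 + 11*c^3*y^2 + c^3*y + 36*c^2*y^3 - 12*c^2*y^2 + 36*c*y^4 + 54*c*y^3 + 76*y^4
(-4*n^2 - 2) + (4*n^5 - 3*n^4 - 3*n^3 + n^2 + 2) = 4*n^5 - 3*n^4 - 3*n^3 - 3*n^2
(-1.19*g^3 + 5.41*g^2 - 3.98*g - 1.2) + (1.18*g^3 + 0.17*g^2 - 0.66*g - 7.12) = -0.01*g^3 + 5.58*g^2 - 4.64*g - 8.32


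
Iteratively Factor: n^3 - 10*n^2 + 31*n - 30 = (n - 2)*(n^2 - 8*n + 15) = (n - 5)*(n - 2)*(n - 3)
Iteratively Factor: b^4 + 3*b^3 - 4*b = (b + 2)*(b^3 + b^2 - 2*b) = (b + 2)^2*(b^2 - b) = (b - 1)*(b + 2)^2*(b)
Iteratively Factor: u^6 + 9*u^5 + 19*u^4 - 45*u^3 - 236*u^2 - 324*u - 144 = (u + 2)*(u^5 + 7*u^4 + 5*u^3 - 55*u^2 - 126*u - 72) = (u + 2)*(u + 3)*(u^4 + 4*u^3 - 7*u^2 - 34*u - 24) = (u + 1)*(u + 2)*(u + 3)*(u^3 + 3*u^2 - 10*u - 24) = (u - 3)*(u + 1)*(u + 2)*(u + 3)*(u^2 + 6*u + 8) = (u - 3)*(u + 1)*(u + 2)*(u + 3)*(u + 4)*(u + 2)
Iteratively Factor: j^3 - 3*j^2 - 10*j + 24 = (j - 4)*(j^2 + j - 6) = (j - 4)*(j + 3)*(j - 2)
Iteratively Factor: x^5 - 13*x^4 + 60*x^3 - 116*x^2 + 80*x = (x)*(x^4 - 13*x^3 + 60*x^2 - 116*x + 80) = x*(x - 5)*(x^3 - 8*x^2 + 20*x - 16) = x*(x - 5)*(x - 2)*(x^2 - 6*x + 8) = x*(x - 5)*(x - 4)*(x - 2)*(x - 2)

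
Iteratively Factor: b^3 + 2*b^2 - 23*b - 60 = (b - 5)*(b^2 + 7*b + 12) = (b - 5)*(b + 4)*(b + 3)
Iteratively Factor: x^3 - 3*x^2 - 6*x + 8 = (x + 2)*(x^2 - 5*x + 4) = (x - 4)*(x + 2)*(x - 1)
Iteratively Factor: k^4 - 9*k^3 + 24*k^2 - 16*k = (k - 4)*(k^3 - 5*k^2 + 4*k) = (k - 4)*(k - 1)*(k^2 - 4*k) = k*(k - 4)*(k - 1)*(k - 4)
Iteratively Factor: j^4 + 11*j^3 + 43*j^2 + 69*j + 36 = (j + 3)*(j^3 + 8*j^2 + 19*j + 12) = (j + 1)*(j + 3)*(j^2 + 7*j + 12) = (j + 1)*(j + 3)^2*(j + 4)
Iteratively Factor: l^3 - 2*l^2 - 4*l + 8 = (l + 2)*(l^2 - 4*l + 4) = (l - 2)*(l + 2)*(l - 2)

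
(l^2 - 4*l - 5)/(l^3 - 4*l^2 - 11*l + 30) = (l + 1)/(l^2 + l - 6)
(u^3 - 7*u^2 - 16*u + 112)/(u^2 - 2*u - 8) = (u^2 - 3*u - 28)/(u + 2)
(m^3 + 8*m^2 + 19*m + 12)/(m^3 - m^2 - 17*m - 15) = (m + 4)/(m - 5)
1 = 1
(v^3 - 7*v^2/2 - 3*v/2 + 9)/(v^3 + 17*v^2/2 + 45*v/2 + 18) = (v^2 - 5*v + 6)/(v^2 + 7*v + 12)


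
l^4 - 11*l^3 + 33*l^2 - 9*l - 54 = (l - 6)*(l - 3)^2*(l + 1)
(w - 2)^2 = w^2 - 4*w + 4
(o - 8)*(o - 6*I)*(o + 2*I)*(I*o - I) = I*o^4 + 4*o^3 - 9*I*o^3 - 36*o^2 + 20*I*o^2 + 32*o - 108*I*o + 96*I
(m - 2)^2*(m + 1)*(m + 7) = m^4 + 4*m^3 - 21*m^2 + 4*m + 28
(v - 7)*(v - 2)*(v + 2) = v^3 - 7*v^2 - 4*v + 28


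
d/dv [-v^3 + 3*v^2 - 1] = 3*v*(2 - v)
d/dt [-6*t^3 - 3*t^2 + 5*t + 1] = -18*t^2 - 6*t + 5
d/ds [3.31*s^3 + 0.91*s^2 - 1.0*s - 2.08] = 9.93*s^2 + 1.82*s - 1.0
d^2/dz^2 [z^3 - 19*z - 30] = 6*z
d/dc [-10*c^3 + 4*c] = 4 - 30*c^2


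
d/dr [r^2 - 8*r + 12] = 2*r - 8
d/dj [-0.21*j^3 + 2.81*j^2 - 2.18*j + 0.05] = -0.63*j^2 + 5.62*j - 2.18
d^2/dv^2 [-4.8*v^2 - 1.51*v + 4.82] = -9.60000000000000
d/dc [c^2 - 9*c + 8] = 2*c - 9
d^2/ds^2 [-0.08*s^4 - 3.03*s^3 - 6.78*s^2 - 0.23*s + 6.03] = -0.96*s^2 - 18.18*s - 13.56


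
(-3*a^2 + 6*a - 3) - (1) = -3*a^2 + 6*a - 4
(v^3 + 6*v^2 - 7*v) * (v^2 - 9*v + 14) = v^5 - 3*v^4 - 47*v^3 + 147*v^2 - 98*v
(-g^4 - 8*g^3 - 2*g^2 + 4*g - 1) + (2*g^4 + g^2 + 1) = g^4 - 8*g^3 - g^2 + 4*g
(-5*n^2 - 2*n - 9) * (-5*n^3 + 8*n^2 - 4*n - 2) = 25*n^5 - 30*n^4 + 49*n^3 - 54*n^2 + 40*n + 18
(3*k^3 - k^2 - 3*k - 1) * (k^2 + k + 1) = 3*k^5 + 2*k^4 - k^3 - 5*k^2 - 4*k - 1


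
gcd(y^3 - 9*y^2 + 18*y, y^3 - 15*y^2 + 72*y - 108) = y^2 - 9*y + 18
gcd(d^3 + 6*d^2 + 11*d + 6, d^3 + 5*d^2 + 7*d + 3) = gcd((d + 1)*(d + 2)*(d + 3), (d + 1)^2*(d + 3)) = d^2 + 4*d + 3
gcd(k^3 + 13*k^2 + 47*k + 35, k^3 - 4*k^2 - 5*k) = k + 1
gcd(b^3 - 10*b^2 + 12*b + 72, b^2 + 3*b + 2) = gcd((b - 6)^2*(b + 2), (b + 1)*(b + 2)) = b + 2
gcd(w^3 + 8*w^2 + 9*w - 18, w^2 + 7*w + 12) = w + 3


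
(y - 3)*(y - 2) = y^2 - 5*y + 6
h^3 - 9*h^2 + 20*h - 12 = (h - 6)*(h - 2)*(h - 1)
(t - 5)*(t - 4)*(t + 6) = t^3 - 3*t^2 - 34*t + 120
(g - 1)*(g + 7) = g^2 + 6*g - 7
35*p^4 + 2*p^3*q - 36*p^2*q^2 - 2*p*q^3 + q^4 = (-7*p + q)*(-p + q)*(p + q)*(5*p + q)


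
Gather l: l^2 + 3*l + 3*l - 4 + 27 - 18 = l^2 + 6*l + 5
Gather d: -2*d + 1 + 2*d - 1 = 0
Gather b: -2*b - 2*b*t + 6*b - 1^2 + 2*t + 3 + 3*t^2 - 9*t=b*(4 - 2*t) + 3*t^2 - 7*t + 2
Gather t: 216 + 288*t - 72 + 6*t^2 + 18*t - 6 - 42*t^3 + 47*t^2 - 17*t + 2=-42*t^3 + 53*t^2 + 289*t + 140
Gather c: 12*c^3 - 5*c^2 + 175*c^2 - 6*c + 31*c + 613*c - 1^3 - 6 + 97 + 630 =12*c^3 + 170*c^2 + 638*c + 720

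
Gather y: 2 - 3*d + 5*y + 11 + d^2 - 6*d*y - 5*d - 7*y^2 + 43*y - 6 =d^2 - 8*d - 7*y^2 + y*(48 - 6*d) + 7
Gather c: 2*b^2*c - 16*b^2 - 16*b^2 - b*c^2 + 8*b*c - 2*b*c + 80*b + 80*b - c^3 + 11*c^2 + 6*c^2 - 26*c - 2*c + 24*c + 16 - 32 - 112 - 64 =-32*b^2 + 160*b - c^3 + c^2*(17 - b) + c*(2*b^2 + 6*b - 4) - 192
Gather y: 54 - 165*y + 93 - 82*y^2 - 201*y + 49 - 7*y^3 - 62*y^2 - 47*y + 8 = -7*y^3 - 144*y^2 - 413*y + 204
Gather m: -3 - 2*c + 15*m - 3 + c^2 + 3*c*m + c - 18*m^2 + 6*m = c^2 - c - 18*m^2 + m*(3*c + 21) - 6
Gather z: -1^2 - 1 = -2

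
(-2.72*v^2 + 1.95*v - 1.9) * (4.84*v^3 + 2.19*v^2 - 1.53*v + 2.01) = -13.1648*v^5 + 3.4812*v^4 - 0.7639*v^3 - 12.6117*v^2 + 6.8265*v - 3.819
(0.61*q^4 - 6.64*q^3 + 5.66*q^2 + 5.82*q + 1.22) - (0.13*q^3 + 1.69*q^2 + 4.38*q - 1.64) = 0.61*q^4 - 6.77*q^3 + 3.97*q^2 + 1.44*q + 2.86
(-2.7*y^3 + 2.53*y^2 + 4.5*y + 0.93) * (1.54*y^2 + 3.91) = -4.158*y^5 + 3.8962*y^4 - 3.627*y^3 + 11.3245*y^2 + 17.595*y + 3.6363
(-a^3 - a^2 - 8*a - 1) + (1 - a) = -a^3 - a^2 - 9*a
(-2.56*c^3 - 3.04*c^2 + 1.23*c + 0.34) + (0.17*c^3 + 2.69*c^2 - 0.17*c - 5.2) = -2.39*c^3 - 0.35*c^2 + 1.06*c - 4.86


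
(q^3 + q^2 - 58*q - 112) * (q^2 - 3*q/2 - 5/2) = q^5 - q^4/2 - 62*q^3 - 55*q^2/2 + 313*q + 280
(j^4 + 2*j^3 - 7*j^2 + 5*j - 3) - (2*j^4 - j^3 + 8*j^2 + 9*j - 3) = -j^4 + 3*j^3 - 15*j^2 - 4*j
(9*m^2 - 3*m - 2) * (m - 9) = 9*m^3 - 84*m^2 + 25*m + 18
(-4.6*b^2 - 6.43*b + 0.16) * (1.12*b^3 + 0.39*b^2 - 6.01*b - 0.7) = -5.152*b^5 - 8.9956*b^4 + 25.3175*b^3 + 41.9267*b^2 + 3.5394*b - 0.112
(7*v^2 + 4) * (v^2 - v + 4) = 7*v^4 - 7*v^3 + 32*v^2 - 4*v + 16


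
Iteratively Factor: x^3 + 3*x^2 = (x)*(x^2 + 3*x) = x^2*(x + 3)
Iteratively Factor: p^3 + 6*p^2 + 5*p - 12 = (p - 1)*(p^2 + 7*p + 12) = (p - 1)*(p + 4)*(p + 3)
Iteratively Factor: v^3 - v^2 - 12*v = (v + 3)*(v^2 - 4*v) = (v - 4)*(v + 3)*(v)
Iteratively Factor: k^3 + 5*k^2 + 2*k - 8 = (k + 4)*(k^2 + k - 2) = (k - 1)*(k + 4)*(k + 2)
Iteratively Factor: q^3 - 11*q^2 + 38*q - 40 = (q - 4)*(q^2 - 7*q + 10) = (q - 4)*(q - 2)*(q - 5)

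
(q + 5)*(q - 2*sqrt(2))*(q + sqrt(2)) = q^3 - sqrt(2)*q^2 + 5*q^2 - 5*sqrt(2)*q - 4*q - 20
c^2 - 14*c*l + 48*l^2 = (c - 8*l)*(c - 6*l)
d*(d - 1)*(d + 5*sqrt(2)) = d^3 - d^2 + 5*sqrt(2)*d^2 - 5*sqrt(2)*d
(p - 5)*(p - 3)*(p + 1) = p^3 - 7*p^2 + 7*p + 15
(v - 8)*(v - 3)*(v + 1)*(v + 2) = v^4 - 8*v^3 - 7*v^2 + 50*v + 48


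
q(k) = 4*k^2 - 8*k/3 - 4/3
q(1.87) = 7.67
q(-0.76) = 3.00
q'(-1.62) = -15.63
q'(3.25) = 23.33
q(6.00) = 126.67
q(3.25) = 32.25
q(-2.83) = 38.25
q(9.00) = 298.67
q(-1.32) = 9.16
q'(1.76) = 11.41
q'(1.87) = 12.29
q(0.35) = -1.78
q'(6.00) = 45.33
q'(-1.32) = -13.23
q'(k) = 8*k - 8/3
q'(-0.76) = -8.75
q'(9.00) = 69.33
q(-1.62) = 13.48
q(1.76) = 6.36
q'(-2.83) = -25.31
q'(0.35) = 0.13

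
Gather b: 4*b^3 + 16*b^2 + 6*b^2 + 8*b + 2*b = 4*b^3 + 22*b^2 + 10*b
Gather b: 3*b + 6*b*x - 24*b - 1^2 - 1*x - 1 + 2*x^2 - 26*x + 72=b*(6*x - 21) + 2*x^2 - 27*x + 70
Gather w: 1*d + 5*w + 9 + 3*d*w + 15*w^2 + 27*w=d + 15*w^2 + w*(3*d + 32) + 9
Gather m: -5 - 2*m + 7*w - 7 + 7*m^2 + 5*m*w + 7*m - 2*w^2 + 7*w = 7*m^2 + m*(5*w + 5) - 2*w^2 + 14*w - 12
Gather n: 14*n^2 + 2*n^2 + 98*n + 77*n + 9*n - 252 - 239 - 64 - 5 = 16*n^2 + 184*n - 560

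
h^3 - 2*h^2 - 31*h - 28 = (h - 7)*(h + 1)*(h + 4)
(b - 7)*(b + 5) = b^2 - 2*b - 35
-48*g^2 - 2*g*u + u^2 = (-8*g + u)*(6*g + u)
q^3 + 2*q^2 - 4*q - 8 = (q - 2)*(q + 2)^2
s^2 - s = s*(s - 1)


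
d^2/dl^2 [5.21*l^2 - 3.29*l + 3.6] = 10.4200000000000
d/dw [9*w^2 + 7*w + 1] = 18*w + 7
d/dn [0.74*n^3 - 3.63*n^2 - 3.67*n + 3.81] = 2.22*n^2 - 7.26*n - 3.67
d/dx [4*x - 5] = 4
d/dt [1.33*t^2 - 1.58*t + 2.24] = 2.66*t - 1.58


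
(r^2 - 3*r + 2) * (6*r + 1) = 6*r^3 - 17*r^2 + 9*r + 2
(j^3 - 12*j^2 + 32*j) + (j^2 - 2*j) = j^3 - 11*j^2 + 30*j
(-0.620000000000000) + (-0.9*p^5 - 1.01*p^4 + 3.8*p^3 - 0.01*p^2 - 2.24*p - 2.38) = -0.9*p^5 - 1.01*p^4 + 3.8*p^3 - 0.01*p^2 - 2.24*p - 3.0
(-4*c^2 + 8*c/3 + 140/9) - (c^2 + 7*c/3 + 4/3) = -5*c^2 + c/3 + 128/9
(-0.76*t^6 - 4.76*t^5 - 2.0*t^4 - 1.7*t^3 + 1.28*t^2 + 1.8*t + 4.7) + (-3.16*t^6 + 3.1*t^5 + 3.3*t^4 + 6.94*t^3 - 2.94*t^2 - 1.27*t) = -3.92*t^6 - 1.66*t^5 + 1.3*t^4 + 5.24*t^3 - 1.66*t^2 + 0.53*t + 4.7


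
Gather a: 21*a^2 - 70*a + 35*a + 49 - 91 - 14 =21*a^2 - 35*a - 56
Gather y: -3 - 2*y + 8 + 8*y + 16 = 6*y + 21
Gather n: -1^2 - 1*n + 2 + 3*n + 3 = 2*n + 4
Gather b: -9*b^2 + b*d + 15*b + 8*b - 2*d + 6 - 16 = -9*b^2 + b*(d + 23) - 2*d - 10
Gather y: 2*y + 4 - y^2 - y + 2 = -y^2 + y + 6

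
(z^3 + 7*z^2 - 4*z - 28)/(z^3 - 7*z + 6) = (z^2 + 9*z + 14)/(z^2 + 2*z - 3)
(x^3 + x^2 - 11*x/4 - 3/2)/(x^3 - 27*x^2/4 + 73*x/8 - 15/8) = 2*(2*x^2 + 5*x + 2)/(4*x^2 - 21*x + 5)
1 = 1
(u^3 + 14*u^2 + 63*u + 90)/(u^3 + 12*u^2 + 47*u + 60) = (u + 6)/(u + 4)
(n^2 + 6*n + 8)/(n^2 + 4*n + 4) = (n + 4)/(n + 2)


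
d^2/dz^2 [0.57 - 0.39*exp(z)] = -0.39*exp(z)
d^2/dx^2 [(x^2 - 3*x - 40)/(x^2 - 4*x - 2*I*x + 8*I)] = (x^3*(2 + 4*I) + x^2*(-240 - 48*I) + x*(960 + 624*I) - 992 - 832*I)/(x^6 + x^5*(-12 - 6*I) + x^4*(36 + 72*I) + x^3*(80 - 280*I) + x^2*(-576 + 288*I) + x*(768 + 384*I) - 512*I)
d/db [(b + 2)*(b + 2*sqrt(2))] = 2*b + 2 + 2*sqrt(2)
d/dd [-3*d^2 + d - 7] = 1 - 6*d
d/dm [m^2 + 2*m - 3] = 2*m + 2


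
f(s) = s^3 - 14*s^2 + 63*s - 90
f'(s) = 3*s^2 - 28*s + 63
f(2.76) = -1.74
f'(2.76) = 8.57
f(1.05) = -38.13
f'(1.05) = 36.91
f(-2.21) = -308.40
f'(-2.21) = 139.53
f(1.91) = -13.78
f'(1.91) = 20.46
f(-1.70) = -242.47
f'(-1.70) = 119.27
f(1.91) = -13.78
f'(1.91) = 20.46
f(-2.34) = -326.89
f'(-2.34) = 144.95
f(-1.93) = -270.93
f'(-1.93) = 128.21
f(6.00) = 0.00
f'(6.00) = 3.00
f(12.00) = 378.00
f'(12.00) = 159.00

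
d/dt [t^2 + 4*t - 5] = 2*t + 4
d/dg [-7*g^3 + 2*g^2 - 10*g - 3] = -21*g^2 + 4*g - 10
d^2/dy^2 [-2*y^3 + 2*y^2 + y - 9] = 4 - 12*y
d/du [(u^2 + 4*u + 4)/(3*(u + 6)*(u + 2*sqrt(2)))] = (2*(u + 2)*(u + 6)*(u + 2*sqrt(2)) - (u + 6)*(u^2 + 4*u + 4) - (u + 2*sqrt(2))*(u^2 + 4*u + 4))/(3*(u + 6)^2*(u + 2*sqrt(2))^2)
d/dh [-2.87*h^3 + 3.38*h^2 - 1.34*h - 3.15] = -8.61*h^2 + 6.76*h - 1.34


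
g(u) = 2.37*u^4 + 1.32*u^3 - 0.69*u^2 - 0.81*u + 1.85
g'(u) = 9.48*u^3 + 3.96*u^2 - 1.38*u - 0.81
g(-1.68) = 13.88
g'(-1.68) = -32.27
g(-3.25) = 216.29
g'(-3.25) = -279.93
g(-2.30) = 50.32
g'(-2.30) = -92.03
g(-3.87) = 449.75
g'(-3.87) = -485.63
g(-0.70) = 2.20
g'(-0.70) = -1.16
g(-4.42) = 782.53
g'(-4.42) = -735.95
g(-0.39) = 2.04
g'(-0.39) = -0.23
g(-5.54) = 1993.20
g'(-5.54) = -1483.52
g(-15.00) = 115385.00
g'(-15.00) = -31084.11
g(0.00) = 1.85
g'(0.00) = -0.81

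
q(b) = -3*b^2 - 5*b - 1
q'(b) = -6*b - 5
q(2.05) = -23.86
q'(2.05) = -17.30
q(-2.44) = -6.66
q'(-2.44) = 9.64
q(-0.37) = 0.44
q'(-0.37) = -2.78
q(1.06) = -9.67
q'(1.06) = -11.36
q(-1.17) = 0.74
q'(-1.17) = 2.02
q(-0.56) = 0.86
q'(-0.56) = -1.64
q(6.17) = -146.06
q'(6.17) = -42.02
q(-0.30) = 0.23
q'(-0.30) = -3.20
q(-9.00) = -199.00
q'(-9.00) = 49.00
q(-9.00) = -199.00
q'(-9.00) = 49.00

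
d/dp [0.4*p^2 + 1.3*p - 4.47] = 0.8*p + 1.3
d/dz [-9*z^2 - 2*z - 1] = -18*z - 2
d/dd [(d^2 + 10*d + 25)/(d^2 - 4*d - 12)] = 2*(-7*d^2 - 37*d - 10)/(d^4 - 8*d^3 - 8*d^2 + 96*d + 144)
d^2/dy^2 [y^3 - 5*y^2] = 6*y - 10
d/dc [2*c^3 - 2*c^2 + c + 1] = 6*c^2 - 4*c + 1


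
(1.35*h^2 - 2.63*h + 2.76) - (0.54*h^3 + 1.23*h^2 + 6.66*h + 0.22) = -0.54*h^3 + 0.12*h^2 - 9.29*h + 2.54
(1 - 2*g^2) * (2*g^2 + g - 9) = -4*g^4 - 2*g^3 + 20*g^2 + g - 9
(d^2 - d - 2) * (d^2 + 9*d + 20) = d^4 + 8*d^3 + 9*d^2 - 38*d - 40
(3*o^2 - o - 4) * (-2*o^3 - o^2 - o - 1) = -6*o^5 - o^4 + 6*o^3 + 2*o^2 + 5*o + 4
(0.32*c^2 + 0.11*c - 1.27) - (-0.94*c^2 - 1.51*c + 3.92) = 1.26*c^2 + 1.62*c - 5.19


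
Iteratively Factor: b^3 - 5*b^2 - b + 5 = (b - 5)*(b^2 - 1) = (b - 5)*(b + 1)*(b - 1)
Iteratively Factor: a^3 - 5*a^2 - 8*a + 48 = (a - 4)*(a^2 - a - 12) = (a - 4)^2*(a + 3)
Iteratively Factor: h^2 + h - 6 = (h + 3)*(h - 2)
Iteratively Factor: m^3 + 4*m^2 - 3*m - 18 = (m + 3)*(m^2 + m - 6) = (m + 3)^2*(m - 2)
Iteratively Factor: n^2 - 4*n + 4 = (n - 2)*(n - 2)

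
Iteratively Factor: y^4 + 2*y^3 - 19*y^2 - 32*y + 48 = (y + 3)*(y^3 - y^2 - 16*y + 16) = (y - 1)*(y + 3)*(y^2 - 16) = (y - 4)*(y - 1)*(y + 3)*(y + 4)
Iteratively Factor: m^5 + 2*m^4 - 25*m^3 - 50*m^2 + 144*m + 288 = (m - 3)*(m^4 + 5*m^3 - 10*m^2 - 80*m - 96) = (m - 3)*(m + 3)*(m^3 + 2*m^2 - 16*m - 32) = (m - 3)*(m + 2)*(m + 3)*(m^2 - 16) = (m - 4)*(m - 3)*(m + 2)*(m + 3)*(m + 4)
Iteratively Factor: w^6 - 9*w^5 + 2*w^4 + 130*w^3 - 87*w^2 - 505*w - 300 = (w - 5)*(w^5 - 4*w^4 - 18*w^3 + 40*w^2 + 113*w + 60) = (w - 5)^2*(w^4 + w^3 - 13*w^2 - 25*w - 12) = (w - 5)^2*(w + 1)*(w^3 - 13*w - 12) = (w - 5)^2*(w + 1)^2*(w^2 - w - 12) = (w - 5)^2*(w - 4)*(w + 1)^2*(w + 3)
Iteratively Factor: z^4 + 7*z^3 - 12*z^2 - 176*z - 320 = (z - 5)*(z^3 + 12*z^2 + 48*z + 64) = (z - 5)*(z + 4)*(z^2 + 8*z + 16) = (z - 5)*(z + 4)^2*(z + 4)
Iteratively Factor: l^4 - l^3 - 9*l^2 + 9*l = (l)*(l^3 - l^2 - 9*l + 9) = l*(l + 3)*(l^2 - 4*l + 3) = l*(l - 1)*(l + 3)*(l - 3)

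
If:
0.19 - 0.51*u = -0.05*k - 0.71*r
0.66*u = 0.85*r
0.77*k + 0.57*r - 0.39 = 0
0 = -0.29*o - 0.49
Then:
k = 10.36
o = -1.69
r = -13.32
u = -17.15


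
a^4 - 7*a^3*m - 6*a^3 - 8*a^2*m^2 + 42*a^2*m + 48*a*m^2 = a*(a - 6)*(a - 8*m)*(a + m)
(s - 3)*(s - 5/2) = s^2 - 11*s/2 + 15/2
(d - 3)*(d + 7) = d^2 + 4*d - 21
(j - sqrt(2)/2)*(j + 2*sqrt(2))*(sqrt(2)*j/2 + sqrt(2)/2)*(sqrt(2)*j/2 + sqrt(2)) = j^4/2 + 3*sqrt(2)*j^3/4 + 3*j^3/2 + 9*sqrt(2)*j^2/4 - 3*j + 3*sqrt(2)*j/2 - 2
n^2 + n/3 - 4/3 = (n - 1)*(n + 4/3)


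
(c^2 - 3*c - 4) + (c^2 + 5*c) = 2*c^2 + 2*c - 4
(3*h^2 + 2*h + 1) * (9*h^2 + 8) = 27*h^4 + 18*h^3 + 33*h^2 + 16*h + 8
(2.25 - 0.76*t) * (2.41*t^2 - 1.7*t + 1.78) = -1.8316*t^3 + 6.7145*t^2 - 5.1778*t + 4.005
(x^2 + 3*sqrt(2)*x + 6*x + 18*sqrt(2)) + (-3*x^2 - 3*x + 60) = -2*x^2 + 3*x + 3*sqrt(2)*x + 18*sqrt(2) + 60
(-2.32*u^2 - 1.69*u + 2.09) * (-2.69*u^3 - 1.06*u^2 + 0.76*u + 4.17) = 6.2408*u^5 + 7.0053*u^4 - 5.5939*u^3 - 13.1742*u^2 - 5.4589*u + 8.7153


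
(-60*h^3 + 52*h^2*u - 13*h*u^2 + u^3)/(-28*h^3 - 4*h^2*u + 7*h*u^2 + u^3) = (30*h^2 - 11*h*u + u^2)/(14*h^2 + 9*h*u + u^2)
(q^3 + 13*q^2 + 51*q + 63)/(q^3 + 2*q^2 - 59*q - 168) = (q + 3)/(q - 8)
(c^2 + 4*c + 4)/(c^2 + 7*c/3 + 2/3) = 3*(c + 2)/(3*c + 1)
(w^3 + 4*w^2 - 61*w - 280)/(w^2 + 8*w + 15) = (w^2 - w - 56)/(w + 3)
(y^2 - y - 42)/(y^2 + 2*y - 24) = (y - 7)/(y - 4)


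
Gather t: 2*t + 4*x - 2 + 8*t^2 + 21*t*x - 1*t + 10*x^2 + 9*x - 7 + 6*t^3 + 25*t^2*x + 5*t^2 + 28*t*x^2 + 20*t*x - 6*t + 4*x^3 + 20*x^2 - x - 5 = 6*t^3 + t^2*(25*x + 13) + t*(28*x^2 + 41*x - 5) + 4*x^3 + 30*x^2 + 12*x - 14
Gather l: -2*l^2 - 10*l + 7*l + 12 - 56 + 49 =-2*l^2 - 3*l + 5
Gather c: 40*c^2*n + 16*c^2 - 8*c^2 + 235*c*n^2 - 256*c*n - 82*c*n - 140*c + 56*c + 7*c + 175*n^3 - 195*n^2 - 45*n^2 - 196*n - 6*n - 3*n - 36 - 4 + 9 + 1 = c^2*(40*n + 8) + c*(235*n^2 - 338*n - 77) + 175*n^3 - 240*n^2 - 205*n - 30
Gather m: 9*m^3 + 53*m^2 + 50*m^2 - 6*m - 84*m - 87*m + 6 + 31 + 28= 9*m^3 + 103*m^2 - 177*m + 65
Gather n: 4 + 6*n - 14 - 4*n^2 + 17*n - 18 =-4*n^2 + 23*n - 28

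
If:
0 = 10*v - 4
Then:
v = 2/5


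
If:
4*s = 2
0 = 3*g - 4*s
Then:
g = 2/3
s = 1/2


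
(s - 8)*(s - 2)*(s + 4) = s^3 - 6*s^2 - 24*s + 64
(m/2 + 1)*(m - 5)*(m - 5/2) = m^3/2 - 11*m^2/4 - 5*m/4 + 25/2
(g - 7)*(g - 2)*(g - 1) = g^3 - 10*g^2 + 23*g - 14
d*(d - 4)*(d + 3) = d^3 - d^2 - 12*d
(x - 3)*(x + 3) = x^2 - 9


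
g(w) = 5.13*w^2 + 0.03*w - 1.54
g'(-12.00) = -123.09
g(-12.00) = 736.82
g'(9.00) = 92.37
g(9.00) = 414.26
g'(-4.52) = -46.35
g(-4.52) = 103.13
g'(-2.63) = -26.95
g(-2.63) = 33.86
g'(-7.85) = -80.51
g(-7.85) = 314.35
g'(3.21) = 32.96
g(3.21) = 51.42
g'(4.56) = 46.82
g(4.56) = 105.27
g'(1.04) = 10.70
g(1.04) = 4.04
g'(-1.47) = -15.05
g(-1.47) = 9.50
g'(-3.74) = -38.34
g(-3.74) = 70.10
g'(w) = 10.26*w + 0.03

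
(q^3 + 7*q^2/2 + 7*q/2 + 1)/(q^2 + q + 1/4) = 2*(q^2 + 3*q + 2)/(2*q + 1)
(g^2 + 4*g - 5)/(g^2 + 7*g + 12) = (g^2 + 4*g - 5)/(g^2 + 7*g + 12)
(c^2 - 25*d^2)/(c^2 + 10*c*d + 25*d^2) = (c - 5*d)/(c + 5*d)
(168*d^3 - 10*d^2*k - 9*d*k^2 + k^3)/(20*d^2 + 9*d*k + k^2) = (42*d^2 - 13*d*k + k^2)/(5*d + k)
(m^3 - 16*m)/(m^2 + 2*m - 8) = m*(m - 4)/(m - 2)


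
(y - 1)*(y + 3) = y^2 + 2*y - 3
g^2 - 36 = (g - 6)*(g + 6)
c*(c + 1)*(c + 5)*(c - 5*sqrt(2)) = c^4 - 5*sqrt(2)*c^3 + 6*c^3 - 30*sqrt(2)*c^2 + 5*c^2 - 25*sqrt(2)*c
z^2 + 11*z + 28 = (z + 4)*(z + 7)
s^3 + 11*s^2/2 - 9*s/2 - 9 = (s - 3/2)*(s + 1)*(s + 6)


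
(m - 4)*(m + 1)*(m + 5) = m^3 + 2*m^2 - 19*m - 20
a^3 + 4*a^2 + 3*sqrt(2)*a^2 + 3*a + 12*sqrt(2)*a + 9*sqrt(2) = (a + 1)*(a + 3)*(a + 3*sqrt(2))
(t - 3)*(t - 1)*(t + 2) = t^3 - 2*t^2 - 5*t + 6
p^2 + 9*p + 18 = (p + 3)*(p + 6)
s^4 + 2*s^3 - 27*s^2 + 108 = (s - 3)^2*(s + 2)*(s + 6)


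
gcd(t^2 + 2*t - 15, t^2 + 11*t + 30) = t + 5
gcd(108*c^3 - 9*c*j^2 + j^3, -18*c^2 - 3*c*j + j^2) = 18*c^2 + 3*c*j - j^2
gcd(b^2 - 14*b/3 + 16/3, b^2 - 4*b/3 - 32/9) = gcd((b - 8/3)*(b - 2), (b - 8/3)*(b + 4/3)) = b - 8/3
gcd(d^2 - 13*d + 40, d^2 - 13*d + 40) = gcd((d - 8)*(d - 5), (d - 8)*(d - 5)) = d^2 - 13*d + 40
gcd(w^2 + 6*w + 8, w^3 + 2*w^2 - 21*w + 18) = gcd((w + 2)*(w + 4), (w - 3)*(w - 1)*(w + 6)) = 1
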